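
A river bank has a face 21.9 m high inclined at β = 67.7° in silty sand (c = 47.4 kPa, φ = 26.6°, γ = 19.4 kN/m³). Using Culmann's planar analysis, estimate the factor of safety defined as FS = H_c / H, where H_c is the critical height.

FS = 1.50

H_c = (4c/γ) · sinβ cosφ / [1 − cos(β − φ)]
    = (4·47.4/19.4) · sin67.7°·cos26.6° / [1 − cos41.1°]
    = 9.773 · 0.8273 / 0.2464 = 32.81 m
FS = H_c / H = 32.81 / 21.9 = 1.498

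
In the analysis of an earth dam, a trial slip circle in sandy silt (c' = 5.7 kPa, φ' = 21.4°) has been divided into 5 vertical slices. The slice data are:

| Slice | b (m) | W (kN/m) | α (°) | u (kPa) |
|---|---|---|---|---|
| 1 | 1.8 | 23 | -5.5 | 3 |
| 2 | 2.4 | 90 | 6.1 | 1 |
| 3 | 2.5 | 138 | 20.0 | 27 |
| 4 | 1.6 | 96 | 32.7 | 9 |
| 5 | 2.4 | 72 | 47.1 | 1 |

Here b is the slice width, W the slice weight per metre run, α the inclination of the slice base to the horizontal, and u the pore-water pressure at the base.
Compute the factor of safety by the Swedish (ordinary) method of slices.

Ordinary method of slices: FS = Σ[c'·Δl_i + (W_i cosα_i − u_i·Δl_i)·tanφ'] / Σ W_i sinα_i, with Δl_i = b_i / cosα_i.
Slice 1: Δl = 1.8/cos(-5.5°) = 1.808 m; N'_1 = 23·cos(-5.5°) − 3·1.808 = 17.5; c'Δl = 10.31; W sinα = -2.2
Slice 2: Δl = 2.4/cos6.1° = 2.414 m; N'_2 = 90·cos6.1° − 1·2.414 = 87.1; c'Δl = 13.76; W sinα = 9.6
Slice 3: Δl = 2.5/cos20.0° = 2.660 m; N'_3 = 138·cos20.0° − 27·2.660 = 57.8; c'Δl = 15.16; W sinα = 47.2
Slice 4: Δl = 1.6/cos32.7° = 1.901 m; N'_4 = 96·cos32.7° − 9·1.901 = 63.7; c'Δl = 10.84; W sinα = 51.9
Slice 5: Δl = 2.4/cos47.1° = 3.526 m; N'_5 = 72·cos47.1° − 1·3.526 = 45.5; c'Δl = 20.10; W sinα = 52.7
Σc'Δl = 70.2 kN/m; ΣN' = 271.6 kN/m; ΣW sinα = 159.2 kN/m
Resisting = 70.2 + 271.6·tan21.4° = 70.2 + 106.4 = 176.6 kN/m
FS = 176.6 / 159.2 = 1.109

FS = 1.11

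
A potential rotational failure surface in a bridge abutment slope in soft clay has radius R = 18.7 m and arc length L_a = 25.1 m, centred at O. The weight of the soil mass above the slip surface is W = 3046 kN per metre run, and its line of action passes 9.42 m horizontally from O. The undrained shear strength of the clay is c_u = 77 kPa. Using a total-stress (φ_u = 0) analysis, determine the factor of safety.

FS = 1.26

Taking moments about the centre O, the resisting moment is provided by the undrained shear strength acting along the arc:
M_R = c_u·L_a·R = 77·25.10·18.7 = 36141.5 kN·m/m
M_D = W·d = 3046·9.42 = 28693.3 kN·m/m
FS = M_R / M_D = 36141.5 / 28693.3 = 1.260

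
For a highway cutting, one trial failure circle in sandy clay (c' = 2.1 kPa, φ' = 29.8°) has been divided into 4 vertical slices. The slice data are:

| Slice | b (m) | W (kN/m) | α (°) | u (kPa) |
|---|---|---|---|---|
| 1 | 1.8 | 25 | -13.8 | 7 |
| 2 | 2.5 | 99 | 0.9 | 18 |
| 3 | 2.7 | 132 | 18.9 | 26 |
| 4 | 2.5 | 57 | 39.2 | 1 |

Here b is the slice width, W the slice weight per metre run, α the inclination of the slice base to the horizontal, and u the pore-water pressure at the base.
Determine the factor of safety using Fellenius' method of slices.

FS = 1.50

Ordinary method of slices: FS = Σ[c'·Δl_i + (W_i cosα_i − u_i·Δl_i)·tanφ'] / Σ W_i sinα_i, with Δl_i = b_i / cosα_i.
Slice 1: Δl = 1.8/cos(-13.8°) = 1.854 m; N'_1 = 25·cos(-13.8°) − 7·1.854 = 11.3; c'Δl = 3.89; W sinα = -6.0
Slice 2: Δl = 2.5/cos0.9° = 2.500 m; N'_2 = 99·cos0.9° − 18·2.500 = 54.0; c'Δl = 5.25; W sinα = 1.6
Slice 3: Δl = 2.7/cos18.9° = 2.854 m; N'_3 = 132·cos18.9° − 26·2.854 = 50.7; c'Δl = 5.99; W sinα = 42.8
Slice 4: Δl = 2.5/cos39.2° = 3.226 m; N'_4 = 57·cos39.2° − 1·3.226 = 40.9; c'Δl = 6.77; W sinα = 36.0
Σc'Δl = 21.9 kN/m; ΣN' = 156.9 kN/m; ΣW sinα = 74.4 kN/m
Resisting = 21.9 + 156.9·tan29.8° = 21.9 + 89.9 = 111.8 kN/m
FS = 111.8 / 74.4 = 1.503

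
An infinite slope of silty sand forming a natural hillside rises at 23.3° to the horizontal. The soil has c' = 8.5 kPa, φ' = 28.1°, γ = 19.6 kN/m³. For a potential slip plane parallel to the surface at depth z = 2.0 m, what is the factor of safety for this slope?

FS = 1.84

For an infinite slope with a slip plane parallel to the surface (no pore pressure): FS = [c' + γz cos²β tanφ'] / [γz sinβ cosβ].
γz = 19.6·2.0 = 39.20 kN/m²
Numerator = 8.5 + 39.20·cos²23.3°·tan28.1° = 8.5 + 39.20·0.8435·0.5340 = 26.156 kPa
Denominator = 39.20·sin23.3°·cos23.3° = 39.20·0.3955·0.9184 = 14.241 kPa
FS = 26.156 / 14.241 = 1.837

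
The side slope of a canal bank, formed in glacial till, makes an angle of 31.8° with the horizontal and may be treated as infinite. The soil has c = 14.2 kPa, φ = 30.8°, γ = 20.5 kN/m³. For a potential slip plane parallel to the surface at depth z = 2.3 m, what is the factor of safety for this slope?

For an infinite slope with a slip plane parallel to the surface (no pore pressure): FS = [c + γz cos²β tanφ] / [γz sinβ cosβ].
γz = 20.5·2.3 = 47.15 kN/m²
Numerator = 14.2 + 47.15·cos²31.8°·tan30.8° = 14.2 + 47.15·0.7223·0.5961 = 34.502 kPa
Denominator = 47.15·sin31.8°·cos31.8° = 47.15·0.5270·0.8499 = 21.116 kPa
FS = 34.502 / 21.116 = 1.634

FS = 1.63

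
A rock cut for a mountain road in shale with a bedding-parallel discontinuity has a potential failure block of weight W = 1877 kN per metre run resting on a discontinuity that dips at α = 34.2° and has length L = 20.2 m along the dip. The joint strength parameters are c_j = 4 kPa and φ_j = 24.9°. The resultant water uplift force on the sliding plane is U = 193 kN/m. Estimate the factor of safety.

Resolving the block weight along and normal to the plane and applying the Mohr–Coulomb strength on the joint:
N' = W cosα − U = 1877·cos34.2° − 193 = 1359.4 kN/m
Driving force T = W sinα = 1877·sin34.2° = 1055.0 kN/m
Resisting force R = c_j·L + N'·tanφ_j = 4·20.2 + 1359.4·tan24.9° = 80.8 + 631.0 = 711.8 kN/m
FS = R / T = 711.8 / 1055.0 = 0.675

FS = 0.67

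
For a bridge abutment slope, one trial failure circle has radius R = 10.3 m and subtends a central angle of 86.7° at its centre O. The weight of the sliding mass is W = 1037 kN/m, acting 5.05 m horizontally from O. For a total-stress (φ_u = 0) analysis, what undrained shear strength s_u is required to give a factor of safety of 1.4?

FS = s_u·L_a·R / (W·d), so s_u = FS·W·d / (L_a·R).
Arc length L_a = R·θ = 10.3·(86.7°·π/180) = 10.3·1.5132 = 15.59 m
s_u = 1.4·1037·5.05 / (15.59·10.3) = 7331.6 / 160.54 = 45.67 kPa

s_u = 45.7 kPa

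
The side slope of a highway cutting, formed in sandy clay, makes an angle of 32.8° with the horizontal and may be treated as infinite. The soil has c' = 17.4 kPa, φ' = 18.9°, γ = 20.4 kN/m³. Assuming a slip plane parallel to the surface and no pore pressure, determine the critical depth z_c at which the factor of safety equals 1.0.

Setting FS = 1.00 in FS = [c' + γz cos²β tanφ'] / [γz sinβ cosβ] and solving for z:
z = c' / [γ cosβ (FS·sinβ − cosβ·tanφ')]
  = 17.4 / [20.4·cos32.8°·(1.00·sin32.8° − cos32.8°·tan18.9°)]
  = 17.4 / [20.4·0.8406·(1.00·0.5417 − 0.8406·0.3424)]
  = 17.4 / 4.3541 = 3.996 m

z_c = 4.00 m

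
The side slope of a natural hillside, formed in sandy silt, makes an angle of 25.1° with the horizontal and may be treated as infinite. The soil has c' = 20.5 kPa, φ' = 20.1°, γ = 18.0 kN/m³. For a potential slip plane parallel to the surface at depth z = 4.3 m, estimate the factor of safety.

FS = 1.47

For an infinite slope with a slip plane parallel to the surface (no pore pressure): FS = [c' + γz cos²β tanφ'] / [γz sinβ cosβ].
γz = 18.0·4.3 = 77.40 kN/m²
Numerator = 20.5 + 77.40·cos²25.1°·tan20.1° = 20.5 + 77.40·0.8201·0.3659 = 43.728 kPa
Denominator = 77.40·sin25.1°·cos25.1° = 77.40·0.4242·0.9056 = 29.733 kPa
FS = 43.728 / 29.733 = 1.471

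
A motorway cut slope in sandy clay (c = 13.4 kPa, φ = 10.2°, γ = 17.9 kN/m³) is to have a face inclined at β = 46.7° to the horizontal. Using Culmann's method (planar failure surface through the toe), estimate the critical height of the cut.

H_c = 10.93 m

Culmann's analysis gives the critical failure plane at α_cr = (β + φ)/2 = (46.7 + 10.2)/2 = 28.5°, and the critical height
H_c = (4c/γ) · sinβ cosφ / [1 − cos(β − φ)]
    = (4·13.4/17.9) · sin46.7°·cos10.2° / [1 − cos(36.5°)]
    = 2.994 · 0.7278·0.9842 / [1 − 0.8039]
    = 2.994 · 0.7163 / 0.1961
    = 10.93 m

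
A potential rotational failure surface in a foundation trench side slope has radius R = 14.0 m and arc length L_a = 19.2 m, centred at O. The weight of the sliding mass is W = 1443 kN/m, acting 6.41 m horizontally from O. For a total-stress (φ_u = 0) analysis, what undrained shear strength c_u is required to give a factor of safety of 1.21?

FS = c_u·L_a·R / (W·d), so c_u = FS·W·d / (L_a·R).
c_u = 1.21·1443·6.41 / (19.20·14.0) = 11192.1 / 268.80 = 41.64 kPa

c_u = 41.6 kPa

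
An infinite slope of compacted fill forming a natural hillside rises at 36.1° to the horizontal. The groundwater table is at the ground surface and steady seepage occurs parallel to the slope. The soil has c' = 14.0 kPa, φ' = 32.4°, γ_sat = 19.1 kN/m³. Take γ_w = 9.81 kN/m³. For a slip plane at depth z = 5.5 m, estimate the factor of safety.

With seepage parallel to the slope and the water table at the surface, the effective normal stress on the slip plane uses the buoyant unit weight γ' = γ_sat − γ_w while the driving shear stress uses γ_sat:
FS = [c' + γ' z cos²β tanφ'] / [γ_sat z sinβ cosβ]
γ' = 19.1 − 9.81 = 9.29 kN/m³
Numerator = 14.0 + 9.29·5.5·cos²36.1°·tan32.4° = 14.0 + 9.29·5.5·0.6528·0.6346 = 35.169 kPa
Denominator = 19.1·5.5·sin36.1°·cos36.1° = 19.1·5.5·0.5892·0.8080 = 50.011 kPa
FS = 35.169 / 50.011 = 0.703

FS = 0.70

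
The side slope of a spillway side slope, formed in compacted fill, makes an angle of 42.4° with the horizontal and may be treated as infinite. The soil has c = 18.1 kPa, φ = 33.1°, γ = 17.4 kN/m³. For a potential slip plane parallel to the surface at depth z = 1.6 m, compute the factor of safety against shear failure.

FS = 2.02

For an infinite slope with a slip plane parallel to the surface (no pore pressure): FS = [c + γz cos²β tanφ] / [γz sinβ cosβ].
γz = 17.4·1.6 = 27.84 kN/m²
Numerator = 18.1 + 27.84·cos²42.4°·tan33.1° = 18.1 + 27.84·0.5453·0.6519 = 27.997 kPa
Denominator = 27.84·sin42.4°·cos42.4° = 27.84·0.6743·0.7385 = 13.863 kPa
FS = 27.997 / 13.863 = 2.020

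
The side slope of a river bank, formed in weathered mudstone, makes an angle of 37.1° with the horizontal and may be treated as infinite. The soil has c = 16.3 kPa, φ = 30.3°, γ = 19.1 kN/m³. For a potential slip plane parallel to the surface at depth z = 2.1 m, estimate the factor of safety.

FS = 1.62

For an infinite slope with a slip plane parallel to the surface (no pore pressure): FS = [c + γz cos²β tanφ] / [γz sinβ cosβ].
γz = 19.1·2.1 = 40.11 kN/m²
Numerator = 16.3 + 40.11·cos²37.1°·tan30.3° = 16.3 + 40.11·0.6361·0.5844 = 31.210 kPa
Denominator = 40.11·sin37.1°·cos37.1° = 40.11·0.6032·0.7976 = 19.297 kPa
FS = 31.210 / 19.297 = 1.617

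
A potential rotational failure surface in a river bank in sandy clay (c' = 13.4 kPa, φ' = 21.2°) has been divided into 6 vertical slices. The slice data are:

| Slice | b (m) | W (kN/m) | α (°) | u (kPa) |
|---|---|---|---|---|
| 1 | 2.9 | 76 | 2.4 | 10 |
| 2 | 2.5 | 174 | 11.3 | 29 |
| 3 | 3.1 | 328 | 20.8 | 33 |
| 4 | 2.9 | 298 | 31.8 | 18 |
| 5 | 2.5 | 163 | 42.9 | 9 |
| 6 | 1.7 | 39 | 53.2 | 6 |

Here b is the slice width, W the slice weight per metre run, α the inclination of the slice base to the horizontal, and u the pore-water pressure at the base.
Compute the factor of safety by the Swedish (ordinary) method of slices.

FS = 1.08

Ordinary method of slices: FS = Σ[c'·Δl_i + (W_i cosα_i − u_i·Δl_i)·tanφ'] / Σ W_i sinα_i, with Δl_i = b_i / cosα_i.
Slice 1: Δl = 2.9/cos2.4° = 2.903 m; N'_1 = 76·cos2.4° − 10·2.903 = 46.9; c'Δl = 38.89; W sinα = 3.2
Slice 2: Δl = 2.5/cos11.3° = 2.549 m; N'_2 = 174·cos11.3° − 29·2.549 = 96.7; c'Δl = 34.16; W sinα = 34.1
Slice 3: Δl = 3.1/cos20.8° = 3.316 m; N'_3 = 328·cos20.8° − 33·3.316 = 197.2; c'Δl = 44.44; W sinα = 116.5
Slice 4: Δl = 2.9/cos31.8° = 3.412 m; N'_4 = 298·cos31.8° − 18·3.412 = 191.8; c'Δl = 45.72; W sinα = 157.0
Slice 5: Δl = 2.5/cos42.9° = 3.413 m; N'_5 = 163·cos42.9° − 9·3.413 = 88.7; c'Δl = 45.73; W sinα = 111.0
Slice 6: Δl = 1.7/cos53.2° = 2.838 m; N'_6 = 39·cos53.2° − 6·2.838 = 6.3; c'Δl = 38.03; W sinα = 31.2
Σc'Δl = 247.0 kN/m; ΣN' = 627.7 kN/m; ΣW sinα = 453.0 kN/m
Resisting = 247.0 + 627.7·tan21.2° = 247.0 + 243.5 = 490.4 kN/m
FS = 490.4 / 453.0 = 1.083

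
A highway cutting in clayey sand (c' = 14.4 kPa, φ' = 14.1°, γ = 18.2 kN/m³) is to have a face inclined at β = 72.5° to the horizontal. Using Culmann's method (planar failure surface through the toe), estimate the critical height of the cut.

H_c = 6.15 m

Culmann's analysis gives the critical failure plane at α_cr = (β + φ')/2 = (72.5 + 14.1)/2 = 43.3°, and the critical height
H_c = (4c'/γ) · sinβ cosφ' / [1 − cos(β − φ')]
    = (4·14.4/18.2) · sin72.5°·cos14.1° / [1 − cos(58.4°)]
    = 3.165 · 0.9537·0.9699 / [1 − 0.5240]
    = 3.165 · 0.9250 / 0.4760
    = 6.15 m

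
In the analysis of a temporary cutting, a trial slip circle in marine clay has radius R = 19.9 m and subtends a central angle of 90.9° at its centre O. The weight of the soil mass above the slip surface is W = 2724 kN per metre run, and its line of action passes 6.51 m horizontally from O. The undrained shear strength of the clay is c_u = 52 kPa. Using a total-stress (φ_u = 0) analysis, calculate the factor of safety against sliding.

Taking moments about the centre O, the resisting moment is provided by the undrained shear strength acting along the arc:
Arc length L_a = R·θ = 19.9·(90.9°·π/180) = 19.9·1.5865 = 31.57 m
M_R = c_u·L_a·R = 52·31.57·19.9 = 32670.1 kN·m/m
M_D = W·d = 2724·6.51 = 17733.2 kN·m/m
FS = M_R / M_D = 32670.1 / 17733.2 = 1.842

FS = 1.84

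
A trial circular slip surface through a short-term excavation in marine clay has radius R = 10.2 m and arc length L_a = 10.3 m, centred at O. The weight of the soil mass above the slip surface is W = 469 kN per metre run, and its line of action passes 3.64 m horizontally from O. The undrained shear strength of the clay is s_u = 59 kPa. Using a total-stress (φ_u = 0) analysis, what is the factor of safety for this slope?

Taking moments about the centre O, the resisting moment is provided by the undrained shear strength acting along the arc:
M_R = s_u·L_a·R = 59·10.30·10.2 = 6198.5 kN·m/m
M_D = W·d = 469·3.64 = 1707.2 kN·m/m
FS = M_R / M_D = 6198.5 / 1707.2 = 3.631

FS = 3.63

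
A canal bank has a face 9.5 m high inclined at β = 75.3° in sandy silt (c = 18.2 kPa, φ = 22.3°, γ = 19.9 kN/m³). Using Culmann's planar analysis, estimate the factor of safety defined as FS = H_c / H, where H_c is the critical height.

FS = 0.87

H_c = (4c/γ) · sinβ cosφ / [1 − cos(β − φ)]
    = (4·18.2/19.9) · sin75.3°·cos22.3° / [1 − cos53.0°]
    = 3.658 · 0.8949 / 0.3982 = 8.22 m
FS = H_c / H = 8.22 / 9.5 = 0.865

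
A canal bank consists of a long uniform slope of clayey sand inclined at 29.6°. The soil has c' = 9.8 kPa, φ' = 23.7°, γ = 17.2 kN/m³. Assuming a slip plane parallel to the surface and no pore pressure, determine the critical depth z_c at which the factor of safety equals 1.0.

Setting FS = 1.00 in FS = [c' + γz cos²β tanφ'] / [γz sinβ cosβ] and solving for z:
z = c' / [γ cosβ (FS·sinβ − cosβ·tanφ')]
  = 9.8 / [17.2·cos29.6°·(1.00·sin29.6° − cos29.6°·tan23.7°)]
  = 9.8 / [17.2·0.8695·(1.00·0.4939 − 0.8695·0.4390)]
  = 9.8 / 1.6789 = 5.837 m

z_c = 5.84 m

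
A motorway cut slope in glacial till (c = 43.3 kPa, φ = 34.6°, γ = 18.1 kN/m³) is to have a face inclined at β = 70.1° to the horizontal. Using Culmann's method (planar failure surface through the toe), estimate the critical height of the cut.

Culmann's analysis gives the critical failure plane at α_cr = (β + φ)/2 = (70.1 + 34.6)/2 = 52.3°, and the critical height
H_c = (4c/γ) · sinβ cosφ / [1 − cos(β − φ)]
    = (4·43.3/18.1) · sin70.1°·cos34.6° / [1 − cos(35.5°)]
    = 9.569 · 0.9403·0.8231 / [1 − 0.8141]
    = 9.569 · 0.7740 / 0.1859
    = 39.84 m

H_c = 39.84 m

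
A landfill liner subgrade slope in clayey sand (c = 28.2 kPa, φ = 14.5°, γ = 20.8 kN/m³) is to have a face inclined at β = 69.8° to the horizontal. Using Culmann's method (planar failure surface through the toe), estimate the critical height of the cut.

Culmann's analysis gives the critical failure plane at α_cr = (β + φ)/2 = (69.8 + 14.5)/2 = 42.1°, and the critical height
H_c = (4c/γ) · sinβ cosφ / [1 − cos(β − φ)]
    = (4·28.2/20.8) · sin69.8°·cos14.5° / [1 − cos(55.3°)]
    = 5.423 · 0.9385·0.9681 / [1 − 0.5693]
    = 5.423 · 0.9086 / 0.4307
    = 11.44 m

H_c = 11.44 m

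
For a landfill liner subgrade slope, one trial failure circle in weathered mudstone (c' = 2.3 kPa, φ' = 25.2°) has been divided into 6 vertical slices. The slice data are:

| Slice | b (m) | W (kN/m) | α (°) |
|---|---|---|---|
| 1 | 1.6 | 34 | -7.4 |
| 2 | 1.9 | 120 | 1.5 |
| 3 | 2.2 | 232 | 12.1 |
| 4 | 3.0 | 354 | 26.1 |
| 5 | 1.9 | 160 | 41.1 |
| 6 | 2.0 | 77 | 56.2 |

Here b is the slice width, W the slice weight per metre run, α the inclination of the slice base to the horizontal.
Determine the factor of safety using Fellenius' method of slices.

FS = 1.18

Ordinary method of slices: FS = Σ[c'·Δl_i + (W_i cosα_i)·tanφ'] / Σ W_i sinα_i, with Δl_i = b_i / cosα_i.
Slice 1: Δl = 1.6/cos(-7.4°) = 1.613 m; N'_1 = 34·cos(-7.4°) = 33.7; c'Δl = 3.71; W sinα = -4.4
Slice 2: Δl = 1.9/cos1.5° = 1.901 m; N'_2 = 120·cos1.5° = 120.0; c'Δl = 4.37; W sinα = 3.1
Slice 3: Δl = 2.2/cos12.1° = 2.250 m; N'_3 = 232·cos12.1° = 226.8; c'Δl = 5.17; W sinα = 48.6
Slice 4: Δl = 3.0/cos26.1° = 3.341 m; N'_4 = 354·cos26.1° = 317.9; c'Δl = 7.68; W sinα = 155.7
Slice 5: Δl = 1.9/cos41.1° = 2.521 m; N'_5 = 160·cos41.1° = 120.6; c'Δl = 5.80; W sinα = 105.2
Slice 6: Δl = 2.0/cos56.2° = 3.595 m; N'_6 = 77·cos56.2° = 42.8; c'Δl = 8.27; W sinα = 64.0
Σc'Δl = 35.0 kN/m; ΣN' = 861.8 kN/m; ΣW sinα = 372.3 kN/m
Resisting = 35.0 + 861.8·tan25.2° = 35.0 + 405.5 = 440.6 kN/m
FS = 440.6 / 372.3 = 1.183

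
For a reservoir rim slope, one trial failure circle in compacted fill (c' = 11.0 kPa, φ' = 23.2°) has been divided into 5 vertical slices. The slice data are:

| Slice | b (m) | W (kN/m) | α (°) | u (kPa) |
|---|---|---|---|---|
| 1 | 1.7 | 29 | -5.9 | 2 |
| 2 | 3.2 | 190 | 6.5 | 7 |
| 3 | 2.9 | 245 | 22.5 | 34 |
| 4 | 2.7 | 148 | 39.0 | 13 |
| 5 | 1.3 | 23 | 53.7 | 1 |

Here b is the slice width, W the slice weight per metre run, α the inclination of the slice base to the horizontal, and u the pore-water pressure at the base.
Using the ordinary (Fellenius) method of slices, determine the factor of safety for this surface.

FS = 1.43

Ordinary method of slices: FS = Σ[c'·Δl_i + (W_i cosα_i − u_i·Δl_i)·tanφ'] / Σ W_i sinα_i, with Δl_i = b_i / cosα_i.
Slice 1: Δl = 1.7/cos(-5.9°) = 1.709 m; N'_1 = 29·cos(-5.9°) − 2·1.709 = 25.4; c'Δl = 18.80; W sinα = -3.0
Slice 2: Δl = 3.2/cos6.5° = 3.221 m; N'_2 = 190·cos6.5° − 7·3.221 = 166.2; c'Δl = 35.43; W sinα = 21.5
Slice 3: Δl = 2.9/cos22.5° = 3.139 m; N'_3 = 245·cos22.5° − 34·3.139 = 119.6; c'Δl = 34.53; W sinα = 93.8
Slice 4: Δl = 2.7/cos39.0° = 3.474 m; N'_4 = 148·cos39.0° − 13·3.474 = 69.9; c'Δl = 38.22; W sinα = 93.1
Slice 5: Δl = 1.3/cos53.7° = 2.196 m; N'_5 = 23·cos53.7° − 1·2.196 = 11.4; c'Δl = 24.15; W sinα = 18.5
Σc'Δl = 151.1 kN/m; ΣN' = 392.6 kN/m; ΣW sinα = 224.0 kN/m
Resisting = 151.1 + 392.6·tan23.2° = 151.1 + 168.3 = 319.4 kN/m
FS = 319.4 / 224.0 = 1.426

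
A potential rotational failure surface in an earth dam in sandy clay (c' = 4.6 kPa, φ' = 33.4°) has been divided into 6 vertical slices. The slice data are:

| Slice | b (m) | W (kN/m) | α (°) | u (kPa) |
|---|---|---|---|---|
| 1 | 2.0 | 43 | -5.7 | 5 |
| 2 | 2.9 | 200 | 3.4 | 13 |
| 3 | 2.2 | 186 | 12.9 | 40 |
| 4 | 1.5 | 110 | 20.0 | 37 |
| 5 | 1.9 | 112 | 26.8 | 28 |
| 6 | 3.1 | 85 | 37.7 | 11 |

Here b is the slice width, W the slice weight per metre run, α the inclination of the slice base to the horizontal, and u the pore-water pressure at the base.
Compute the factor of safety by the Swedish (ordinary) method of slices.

FS = 1.73

Ordinary method of slices: FS = Σ[c'·Δl_i + (W_i cosα_i − u_i·Δl_i)·tanφ'] / Σ W_i sinα_i, with Δl_i = b_i / cosα_i.
Slice 1: Δl = 2.0/cos(-5.7°) = 2.010 m; N'_1 = 43·cos(-5.7°) − 5·2.010 = 32.7; c'Δl = 9.25; W sinα = -4.3
Slice 2: Δl = 2.9/cos3.4° = 2.905 m; N'_2 = 200·cos3.4° − 13·2.905 = 161.9; c'Δl = 13.36; W sinα = 11.9
Slice 3: Δl = 2.2/cos12.9° = 2.257 m; N'_3 = 186·cos12.9° − 40·2.257 = 91.0; c'Δl = 10.38; W sinα = 41.5
Slice 4: Δl = 1.5/cos20.0° = 1.596 m; N'_4 = 110·cos20.0° − 37·1.596 = 44.3; c'Δl = 7.34; W sinα = 37.6
Slice 5: Δl = 1.9/cos26.8° = 2.129 m; N'_5 = 112·cos26.8° − 28·2.129 = 40.4; c'Δl = 9.79; W sinα = 50.5
Slice 6: Δl = 3.1/cos37.7° = 3.918 m; N'_6 = 85·cos37.7° − 11·3.918 = 24.2; c'Δl = 18.02; W sinα = 52.0
Σc'Δl = 68.1 kN/m; ΣN' = 394.5 kN/m; ΣW sinα = 189.2 kN/m
Resisting = 68.1 + 394.5·tan33.4° = 68.1 + 260.1 = 328.3 kN/m
FS = 328.3 / 189.2 = 1.735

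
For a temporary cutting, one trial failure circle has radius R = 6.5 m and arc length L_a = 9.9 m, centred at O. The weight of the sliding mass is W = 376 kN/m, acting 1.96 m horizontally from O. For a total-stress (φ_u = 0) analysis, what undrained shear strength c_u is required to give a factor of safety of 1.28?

c_u = 14.7 kPa

FS = c_u·L_a·R / (W·d), so c_u = FS·W·d / (L_a·R).
c_u = 1.28·376·1.96 / (9.90·6.5) = 943.3 / 64.35 = 14.66 kPa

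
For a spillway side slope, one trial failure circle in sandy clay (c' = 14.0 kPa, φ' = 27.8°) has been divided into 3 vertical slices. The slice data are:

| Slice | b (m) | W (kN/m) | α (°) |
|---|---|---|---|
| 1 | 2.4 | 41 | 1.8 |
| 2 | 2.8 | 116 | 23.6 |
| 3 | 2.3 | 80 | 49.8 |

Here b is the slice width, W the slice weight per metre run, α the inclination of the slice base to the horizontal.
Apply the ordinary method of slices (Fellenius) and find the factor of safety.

Ordinary method of slices: FS = Σ[c'·Δl_i + (W_i cosα_i)·tanφ'] / Σ W_i sinα_i, with Δl_i = b_i / cosα_i.
Slice 1: Δl = 2.4/cos1.8° = 2.401 m; N'_1 = 41·cos1.8° = 41.0; c'Δl = 33.62; W sinα = 1.3
Slice 2: Δl = 2.8/cos23.6° = 3.056 m; N'_2 = 116·cos23.6° = 106.3; c'Δl = 42.78; W sinα = 46.4
Slice 3: Δl = 2.3/cos49.8° = 3.563 m; N'_3 = 80·cos49.8° = 51.6; c'Δl = 49.89; W sinα = 61.1
Σc'Δl = 126.3 kN/m; ΣN' = 198.9 kN/m; ΣW sinα = 108.8 kN/m
Resisting = 126.3 + 198.9·tan27.8° = 126.3 + 104.9 = 231.2 kN/m
FS = 231.2 / 108.8 = 2.124

FS = 2.12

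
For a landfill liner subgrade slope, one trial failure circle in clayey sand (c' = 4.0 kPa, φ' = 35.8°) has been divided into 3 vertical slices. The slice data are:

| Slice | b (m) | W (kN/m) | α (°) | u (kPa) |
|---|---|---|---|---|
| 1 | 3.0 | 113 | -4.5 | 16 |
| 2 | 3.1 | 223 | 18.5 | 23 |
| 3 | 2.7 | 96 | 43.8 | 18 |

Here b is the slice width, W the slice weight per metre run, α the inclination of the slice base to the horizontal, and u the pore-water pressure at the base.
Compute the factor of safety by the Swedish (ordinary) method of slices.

FS = 1.45

Ordinary method of slices: FS = Σ[c'·Δl_i + (W_i cosα_i − u_i·Δl_i)·tanφ'] / Σ W_i sinα_i, with Δl_i = b_i / cosα_i.
Slice 1: Δl = 3.0/cos(-4.5°) = 3.009 m; N'_1 = 113·cos(-4.5°) − 16·3.009 = 64.5; c'Δl = 12.04; W sinα = -8.9
Slice 2: Δl = 3.1/cos18.5° = 3.269 m; N'_2 = 223·cos18.5° − 23·3.269 = 136.3; c'Δl = 13.08; W sinα = 70.8
Slice 3: Δl = 2.7/cos43.8° = 3.741 m; N'_3 = 96·cos43.8° − 18·3.741 = 2.0; c'Δl = 14.96; W sinα = 66.4
Σc'Δl = 40.1 kN/m; ΣN' = 202.7 kN/m; ΣW sinα = 128.3 kN/m
Resisting = 40.1 + 202.7·tan35.8° = 40.1 + 146.2 = 186.3 kN/m
FS = 186.3 / 128.3 = 1.452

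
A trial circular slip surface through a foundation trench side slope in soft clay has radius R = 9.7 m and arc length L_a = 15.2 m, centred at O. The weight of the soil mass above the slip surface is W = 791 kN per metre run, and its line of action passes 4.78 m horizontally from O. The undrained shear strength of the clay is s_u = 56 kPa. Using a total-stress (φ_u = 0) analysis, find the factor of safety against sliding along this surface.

FS = 2.18

Taking moments about the centre O, the resisting moment is provided by the undrained shear strength acting along the arc:
M_R = s_u·L_a·R = 56·15.20·9.7 = 8256.6 kN·m/m
M_D = W·d = 791·4.78 = 3781.0 kN·m/m
FS = M_R / M_D = 8256.6 / 3781.0 = 2.184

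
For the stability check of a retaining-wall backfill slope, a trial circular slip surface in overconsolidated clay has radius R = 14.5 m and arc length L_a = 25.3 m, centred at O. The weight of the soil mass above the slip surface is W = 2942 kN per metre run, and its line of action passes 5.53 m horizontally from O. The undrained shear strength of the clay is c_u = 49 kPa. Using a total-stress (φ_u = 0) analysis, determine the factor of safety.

Taking moments about the centre O, the resisting moment is provided by the undrained shear strength acting along the arc:
M_R = c_u·L_a·R = 49·25.30·14.5 = 17975.7 kN·m/m
M_D = W·d = 2942·5.53 = 16269.3 kN·m/m
FS = M_R / M_D = 17975.7 / 16269.3 = 1.105

FS = 1.10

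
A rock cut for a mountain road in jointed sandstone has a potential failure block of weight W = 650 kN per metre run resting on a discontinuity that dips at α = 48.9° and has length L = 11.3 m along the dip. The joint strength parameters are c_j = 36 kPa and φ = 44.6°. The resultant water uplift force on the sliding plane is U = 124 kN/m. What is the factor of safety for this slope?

Resolving the block weight along and normal to the plane and applying the Mohr–Coulomb strength on the joint:
N' = W cosα − U = 650·cos48.9° − 124 = 303.3 kN/m
Driving force T = W sinα = 650·sin48.9° = 489.8 kN/m
Resisting force R = c_j·L + N'·tanφ = 36·11.3 + 303.3·tan44.6° = 406.8 + 299.1 = 705.9 kN/m
FS = R / T = 705.9 / 489.8 = 1.441

FS = 1.44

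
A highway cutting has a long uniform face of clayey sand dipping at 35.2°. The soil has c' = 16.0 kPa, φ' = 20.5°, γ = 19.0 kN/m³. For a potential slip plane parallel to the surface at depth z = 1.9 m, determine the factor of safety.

FS = 1.47

For an infinite slope with a slip plane parallel to the surface (no pore pressure): FS = [c' + γz cos²β tanφ'] / [γz sinβ cosβ].
γz = 19.0·1.9 = 36.10 kN/m²
Numerator = 16.0 + 36.10·cos²35.2°·tan20.5° = 16.0 + 36.10·0.6677·0.3739 = 25.012 kPa
Denominator = 36.10·sin35.2°·cos35.2° = 36.10·0.5764·0.8171 = 17.004 kPa
FS = 25.012 / 17.004 = 1.471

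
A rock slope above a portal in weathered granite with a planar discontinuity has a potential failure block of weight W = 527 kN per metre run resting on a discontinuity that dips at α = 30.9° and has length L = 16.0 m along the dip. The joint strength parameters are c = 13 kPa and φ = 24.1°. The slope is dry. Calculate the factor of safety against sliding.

Resolving the block weight along and normal to the plane and applying the Mohr–Coulomb strength on the joint:
N' = W cosα = 527·cos30.9° = 452.2 kN/m
Driving force T = W sinα = 527·sin30.9° = 270.6 kN/m
Resisting force R = c·L + N'·tanφ = 13·16.0 + 452.2·tan24.1° = 208.0 + 202.3 = 410.3 kN/m
FS = R / T = 410.3 / 270.6 = 1.516

FS = 1.52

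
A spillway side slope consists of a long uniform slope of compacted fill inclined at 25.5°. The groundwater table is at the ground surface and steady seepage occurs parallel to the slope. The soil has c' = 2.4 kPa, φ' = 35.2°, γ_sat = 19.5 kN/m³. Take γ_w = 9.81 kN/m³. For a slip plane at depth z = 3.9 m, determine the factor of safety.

With seepage parallel to the slope and the water table at the surface, the effective normal stress on the slip plane uses the buoyant unit weight γ' = γ_sat − γ_w while the driving shear stress uses γ_sat:
FS = [c' + γ' z cos²β tanφ'] / [γ_sat z sinβ cosβ]
γ' = 19.5 − 9.81 = 9.69 kN/m³
Numerator = 2.4 + 9.69·3.9·cos²25.5°·tan35.2° = 2.4 + 9.69·3.9·0.8147·0.7054 = 24.118 kPa
Denominator = 19.5·3.9·sin25.5°·cos25.5° = 19.5·3.9·0.4305·0.9026 = 29.551 kPa
FS = 24.118 / 29.551 = 0.816

FS = 0.82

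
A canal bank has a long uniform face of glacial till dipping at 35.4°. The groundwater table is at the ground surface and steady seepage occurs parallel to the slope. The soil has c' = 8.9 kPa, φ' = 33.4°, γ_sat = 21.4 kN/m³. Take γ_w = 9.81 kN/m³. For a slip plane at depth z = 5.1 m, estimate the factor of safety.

FS = 0.68

With seepage parallel to the slope and the water table at the surface, the effective normal stress on the slip plane uses the buoyant unit weight γ' = γ_sat − γ_w while the driving shear stress uses γ_sat:
FS = [c' + γ' z cos²β tanφ'] / [γ_sat z sinβ cosβ]
γ' = 21.4 − 9.81 = 11.59 kN/m³
Numerator = 8.9 + 11.59·5.1·cos²35.4°·tan33.4° = 8.9 + 11.59·5.1·0.6644·0.6594 = 34.796 kPa
Denominator = 21.4·5.1·sin35.4°·cos35.4° = 21.4·5.1·0.5793·0.8151 = 51.535 kPa
FS = 34.796 / 51.535 = 0.675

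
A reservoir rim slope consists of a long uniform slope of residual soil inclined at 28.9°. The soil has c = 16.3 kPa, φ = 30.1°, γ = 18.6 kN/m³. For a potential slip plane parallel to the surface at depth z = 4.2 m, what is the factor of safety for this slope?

For an infinite slope with a slip plane parallel to the surface (no pore pressure): FS = [c + γz cos²β tanφ] / [γz sinβ cosβ].
γz = 18.6·4.2 = 78.12 kN/m²
Numerator = 16.3 + 78.12·cos²28.9°·tan30.1° = 16.3 + 78.12·0.7664·0.5797 = 51.008 kPa
Denominator = 78.12·sin28.9°·cos28.9° = 78.12·0.4833·0.8755 = 33.052 kPa
FS = 51.008 / 33.052 = 1.543

FS = 1.54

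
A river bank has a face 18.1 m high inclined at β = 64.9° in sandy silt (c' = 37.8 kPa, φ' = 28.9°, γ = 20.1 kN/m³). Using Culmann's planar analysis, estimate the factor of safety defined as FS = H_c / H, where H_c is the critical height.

H_c = (4c'/γ) · sinβ cosφ' / [1 − cos(β − φ')]
    = (4·37.8/20.1) · sin64.9°·cos28.9° / [1 − cos36.0°]
    = 7.522 · 0.7928 / 0.1910 = 31.23 m
FS = H_c / H = 31.23 / 18.1 = 1.725

FS = 1.73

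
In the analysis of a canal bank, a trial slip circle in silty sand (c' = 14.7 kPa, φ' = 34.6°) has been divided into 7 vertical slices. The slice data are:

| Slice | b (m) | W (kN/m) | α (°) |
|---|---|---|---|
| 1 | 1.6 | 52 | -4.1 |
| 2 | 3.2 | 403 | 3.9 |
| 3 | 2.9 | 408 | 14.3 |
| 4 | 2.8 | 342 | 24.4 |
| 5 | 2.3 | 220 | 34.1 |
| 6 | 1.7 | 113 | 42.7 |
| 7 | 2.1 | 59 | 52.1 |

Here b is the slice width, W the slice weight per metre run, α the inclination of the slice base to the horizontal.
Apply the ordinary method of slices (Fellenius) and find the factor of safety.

FS = 2.53

Ordinary method of slices: FS = Σ[c'·Δl_i + (W_i cosα_i)·tanφ'] / Σ W_i sinα_i, with Δl_i = b_i / cosα_i.
Slice 1: Δl = 1.6/cos(-4.1°) = 1.604 m; N'_1 = 52·cos(-4.1°) = 51.9; c'Δl = 23.58; W sinα = -3.7
Slice 2: Δl = 3.2/cos3.9° = 3.207 m; N'_2 = 403·cos3.9° = 402.1; c'Δl = 47.15; W sinα = 27.4
Slice 3: Δl = 2.9/cos14.3° = 2.993 m; N'_3 = 408·cos14.3° = 395.4; c'Δl = 43.99; W sinα = 100.8
Slice 4: Δl = 2.8/cos24.4° = 3.075 m; N'_4 = 342·cos24.4° = 311.5; c'Δl = 45.20; W sinα = 141.3
Slice 5: Δl = 2.3/cos34.1° = 2.778 m; N'_5 = 220·cos34.1° = 182.2; c'Δl = 40.83; W sinα = 123.3
Slice 6: Δl = 1.7/cos42.7° = 2.313 m; N'_6 = 113·cos42.7° = 83.0; c'Δl = 34.00; W sinα = 76.6
Slice 7: Δl = 2.1/cos52.1° = 3.419 m; N'_7 = 59·cos52.1° = 36.2; c'Δl = 50.25; W sinα = 46.6
Σc'Δl = 285.0 kN/m; ΣN' = 1462.2 kN/m; ΣW sinα = 512.3 kN/m
Resisting = 285.0 + 1462.2·tan34.6° = 285.0 + 1008.7 = 1293.7 kN/m
FS = 1293.7 / 512.3 = 2.525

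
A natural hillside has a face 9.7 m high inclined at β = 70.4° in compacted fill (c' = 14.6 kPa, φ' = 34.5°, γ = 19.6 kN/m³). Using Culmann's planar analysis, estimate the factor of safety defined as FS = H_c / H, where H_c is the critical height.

H_c = (4c'/γ) · sinβ cosφ' / [1 − cos(β − φ')]
    = (4·14.6/19.6) · sin70.4°·cos34.5° / [1 − cos35.9°]
    = 2.980 · 0.7764 / 0.1900 = 12.18 m
FS = H_c / H = 12.18 / 9.7 = 1.255

FS = 1.26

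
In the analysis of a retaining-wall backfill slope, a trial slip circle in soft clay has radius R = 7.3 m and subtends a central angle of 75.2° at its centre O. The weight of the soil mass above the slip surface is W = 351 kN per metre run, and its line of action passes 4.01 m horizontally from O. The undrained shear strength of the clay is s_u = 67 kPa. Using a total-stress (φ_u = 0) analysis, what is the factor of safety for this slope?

FS = 3.33

Taking moments about the centre O, the resisting moment is provided by the undrained shear strength acting along the arc:
Arc length L_a = R·θ = 7.3·(75.2°·π/180) = 7.3·1.3125 = 9.58 m
M_R = s_u·L_a·R = 67·9.58·7.3 = 4686.1 kN·m/m
M_D = W·d = 351·4.01 = 1407.5 kN·m/m
FS = M_R / M_D = 4686.1 / 1407.5 = 3.329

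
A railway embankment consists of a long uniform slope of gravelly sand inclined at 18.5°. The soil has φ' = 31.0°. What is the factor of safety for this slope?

For a dry cohesionless infinite slope the factor of safety is FS = tanφ' / tanβ.
FS = tan31.0° / tan18.5° = 0.6009 / 0.3346 = 1.796

FS = 1.80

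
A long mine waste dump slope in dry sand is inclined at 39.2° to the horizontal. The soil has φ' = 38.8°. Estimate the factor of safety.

For a dry cohesionless infinite slope the factor of safety is FS = tanφ' / tanβ.
FS = tan38.8° / tan39.2° = 0.8040 / 0.8156 = 0.986

FS = 0.99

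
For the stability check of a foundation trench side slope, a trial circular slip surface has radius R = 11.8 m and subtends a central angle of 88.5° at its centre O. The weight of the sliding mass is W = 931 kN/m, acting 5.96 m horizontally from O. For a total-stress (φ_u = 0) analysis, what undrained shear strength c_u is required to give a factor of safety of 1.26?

FS = c_u·L_a·R / (W·d), so c_u = FS·W·d / (L_a·R).
Arc length L_a = R·θ = 11.8·(88.5°·π/180) = 11.8·1.5446 = 18.23 m
c_u = 1.26·931·5.96 / (18.23·11.8) = 6991.4 / 215.07 = 32.51 kPa

c_u = 32.5 kPa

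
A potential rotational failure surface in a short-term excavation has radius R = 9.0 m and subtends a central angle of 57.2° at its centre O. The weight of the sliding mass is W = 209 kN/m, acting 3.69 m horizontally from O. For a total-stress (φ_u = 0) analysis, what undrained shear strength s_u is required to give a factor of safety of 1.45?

s_u = 13.8 kPa

FS = s_u·L_a·R / (W·d), so s_u = FS·W·d / (L_a·R).
Arc length L_a = R·θ = 9.0·(57.2°·π/180) = 9.0·0.9983 = 8.98 m
s_u = 1.45·209·3.69 / (8.98·9.0) = 1118.3 / 80.86 = 13.83 kPa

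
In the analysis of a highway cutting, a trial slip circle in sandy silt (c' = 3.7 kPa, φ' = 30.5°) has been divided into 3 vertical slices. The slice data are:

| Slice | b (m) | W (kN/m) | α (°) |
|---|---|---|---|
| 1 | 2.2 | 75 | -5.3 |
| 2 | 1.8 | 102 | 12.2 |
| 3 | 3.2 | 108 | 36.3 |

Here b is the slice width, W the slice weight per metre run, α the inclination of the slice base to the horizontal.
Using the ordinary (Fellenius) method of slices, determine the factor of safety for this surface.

Ordinary method of slices: FS = Σ[c'·Δl_i + (W_i cosα_i)·tanφ'] / Σ W_i sinα_i, with Δl_i = b_i / cosα_i.
Slice 1: Δl = 2.2/cos(-5.3°) = 2.209 m; N'_1 = 75·cos(-5.3°) = 74.7; c'Δl = 8.17; W sinα = -6.9
Slice 2: Δl = 1.8/cos12.2° = 1.842 m; N'_2 = 102·cos12.2° = 99.7; c'Δl = 6.81; W sinα = 21.6
Slice 3: Δl = 3.2/cos36.3° = 3.971 m; N'_3 = 108·cos36.3° = 87.0; c'Δl = 14.69; W sinα = 63.9
Σc'Δl = 29.7 kN/m; ΣN' = 261.4 kN/m; ΣW sinα = 78.6 kN/m
Resisting = 29.7 + 261.4·tan30.5° = 29.7 + 154.0 = 183.7 kN/m
FS = 183.7 / 78.6 = 2.338

FS = 2.34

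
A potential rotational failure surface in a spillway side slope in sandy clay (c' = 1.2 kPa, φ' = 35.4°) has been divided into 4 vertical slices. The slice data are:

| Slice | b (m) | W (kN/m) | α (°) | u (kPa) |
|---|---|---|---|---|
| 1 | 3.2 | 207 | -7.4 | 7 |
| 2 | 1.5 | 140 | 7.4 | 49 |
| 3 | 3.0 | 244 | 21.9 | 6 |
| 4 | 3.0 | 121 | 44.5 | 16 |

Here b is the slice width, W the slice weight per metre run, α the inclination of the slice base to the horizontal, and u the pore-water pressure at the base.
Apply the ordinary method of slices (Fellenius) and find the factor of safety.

Ordinary method of slices: FS = Σ[c'·Δl_i + (W_i cosα_i − u_i·Δl_i)·tanφ'] / Σ W_i sinα_i, with Δl_i = b_i / cosα_i.
Slice 1: Δl = 3.2/cos(-7.4°) = 3.227 m; N'_1 = 207·cos(-7.4°) − 7·3.227 = 182.7; c'Δl = 3.87; W sinα = -26.7
Slice 2: Δl = 1.5/cos7.4° = 1.513 m; N'_2 = 140·cos7.4° − 49·1.513 = 64.7; c'Δl = 1.82; W sinα = 18.0
Slice 3: Δl = 3.0/cos21.9° = 3.233 m; N'_3 = 244·cos21.9° − 6·3.233 = 207.0; c'Δl = 3.88; W sinα = 91.0
Slice 4: Δl = 3.0/cos44.5° = 4.206 m; N'_4 = 121·cos44.5° − 16·4.206 = 19.0; c'Δl = 5.05; W sinα = 84.8
Σc'Δl = 14.6 kN/m; ΣN' = 473.4 kN/m; ΣW sinα = 167.2 kN/m
Resisting = 14.6 + 473.4·tan35.4° = 14.6 + 336.4 = 351.0 kN/m
FS = 351.0 / 167.2 = 2.100

FS = 2.10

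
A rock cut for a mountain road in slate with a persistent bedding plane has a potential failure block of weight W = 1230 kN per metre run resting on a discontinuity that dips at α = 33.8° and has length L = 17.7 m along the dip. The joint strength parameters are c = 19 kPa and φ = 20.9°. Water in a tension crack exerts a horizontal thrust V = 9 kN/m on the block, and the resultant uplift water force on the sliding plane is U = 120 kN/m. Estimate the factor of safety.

FS = 0.98

Resolving the block weight along and normal to the plane and applying the Mohr–Coulomb strength on the joint:
N' = W cosα − U − V sinα = 1230·cos33.8° − 120 − 9·sin33.8° = 897.1 kN/m
Driving force T = W sinα + V cosα = 1230·sin33.8° + 9·cos33.8° = 691.7 kN/m
Resisting force R = c·L + N'·tanφ = 19·17.7 + 897.1·tan20.9° = 336.3 + 342.6 = 678.9 kN/m
FS = R / T = 678.9 / 691.7 = 0.981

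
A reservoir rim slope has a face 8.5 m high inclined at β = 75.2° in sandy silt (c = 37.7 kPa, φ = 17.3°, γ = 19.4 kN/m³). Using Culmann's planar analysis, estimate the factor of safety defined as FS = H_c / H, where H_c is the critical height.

FS = 1.80

H_c = (4c/γ) · sinβ cosφ / [1 − cos(β − φ)]
    = (4·37.7/19.4) · sin75.2°·cos17.3° / [1 − cos57.9°]
    = 7.773 · 0.9231 / 0.4686 = 15.31 m
FS = H_c / H = 15.31 / 8.5 = 1.801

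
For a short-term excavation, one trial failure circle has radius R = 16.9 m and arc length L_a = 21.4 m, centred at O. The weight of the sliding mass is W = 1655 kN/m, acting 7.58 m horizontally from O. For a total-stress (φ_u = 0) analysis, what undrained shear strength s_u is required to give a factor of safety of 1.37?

s_u = 47.5 kPa

FS = s_u·L_a·R / (W·d), so s_u = FS·W·d / (L_a·R).
s_u = 1.37·1655·7.58 / (21.40·16.9) = 17186.5 / 361.66 = 47.52 kPa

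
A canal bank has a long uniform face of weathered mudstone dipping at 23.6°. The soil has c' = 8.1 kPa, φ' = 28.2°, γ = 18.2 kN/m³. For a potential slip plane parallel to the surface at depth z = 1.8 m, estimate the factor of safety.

FS = 1.90

For an infinite slope with a slip plane parallel to the surface (no pore pressure): FS = [c' + γz cos²β tanφ'] / [γz sinβ cosβ].
γz = 18.2·1.8 = 32.76 kN/m²
Numerator = 8.1 + 32.76·cos²23.6°·tan28.2° = 8.1 + 32.76·0.8397·0.5362 = 22.850 kPa
Denominator = 32.76·sin23.6°·cos23.6° = 32.76·0.4003·0.9164 = 12.018 kPa
FS = 22.850 / 12.018 = 1.901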